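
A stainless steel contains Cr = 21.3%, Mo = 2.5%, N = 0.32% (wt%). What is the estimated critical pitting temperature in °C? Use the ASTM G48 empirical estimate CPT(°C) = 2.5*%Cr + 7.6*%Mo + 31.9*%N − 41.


Apply the ASTM G48 empirical CPT estimate: CPT(°C) = 2.5*%Cr + 7.6*%Mo + 31.9*%N − 41
2.5*21.3 = 53.25; 7.6*2.5 = 19; 31.9*0.32 = 10.208
CPT = 53.25 + 19 + 10.208 − 41 = 41.458 °C
Rounded to 0.1 °C: CPT ≈ 41.5 °C

41.5 °C


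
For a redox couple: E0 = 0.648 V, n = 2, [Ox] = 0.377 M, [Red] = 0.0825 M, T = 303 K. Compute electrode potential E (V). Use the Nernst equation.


Apply the Nernst equation: E = E0 + (RT/nF)*ln([Ox]/[Red])
Step 1: RT/nF = 8.314*303/(2*96485) = 0.01305458 V
Step 2: [Ox]/[Red] = 0.377/0.0825 = 4.569697
Step 3: ln(4.569697) = 1.519447
Step 4: correction = 0.01305458 * 1.519447 = 0.02 V
E = 0.648 + 0.02 = 0.668 V

0.668 V


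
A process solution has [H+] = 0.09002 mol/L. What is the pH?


pH = −log10[H+]
pH = −log10(0.09002) = 1.05

1.05


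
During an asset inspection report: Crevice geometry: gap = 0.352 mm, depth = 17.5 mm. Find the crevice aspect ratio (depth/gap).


Aspect ratio = depth / gap
Ratio = 17.5 / 0.352 = 49.7

49.7


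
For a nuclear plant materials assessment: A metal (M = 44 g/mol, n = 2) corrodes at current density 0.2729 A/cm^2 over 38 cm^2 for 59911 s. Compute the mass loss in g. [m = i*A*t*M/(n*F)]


Apply Faraday's law: m = i*A*t*M / (n*F)
Total charge passed Q = i*A*t = 0.2729*38*59911 = 621289.0522 C
m = Q*M/(n*F) = 621289.0522*44/(2*96485) = 141.663 g

141.663 g


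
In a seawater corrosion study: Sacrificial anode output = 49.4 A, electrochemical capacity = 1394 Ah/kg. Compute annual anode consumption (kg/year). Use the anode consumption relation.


Annual consumption = current * hours per year / capacity
Rate = 49.4 * 8760 / 1394 = 310.4 kg/year

310.4 kg/year


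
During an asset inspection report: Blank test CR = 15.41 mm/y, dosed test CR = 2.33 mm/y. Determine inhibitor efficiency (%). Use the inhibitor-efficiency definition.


Apply the inhibitor-efficiency definition: IE = (CR_blank − CR_inh)/CR_blank × 100
IE = (15.41 − 2.33) / 15.41 × 100
IE = 13.08 / 15.41 × 100 = 84.9 %

84.9 %


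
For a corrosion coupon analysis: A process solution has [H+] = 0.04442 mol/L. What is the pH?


pH = −log10[H+]
pH = −log10(0.04442) = 1.35

1.35


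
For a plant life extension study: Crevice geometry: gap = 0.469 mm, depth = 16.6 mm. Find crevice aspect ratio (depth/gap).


Aspect ratio = depth / gap
Ratio = 16.6 / 0.469 = 35.4

35.4


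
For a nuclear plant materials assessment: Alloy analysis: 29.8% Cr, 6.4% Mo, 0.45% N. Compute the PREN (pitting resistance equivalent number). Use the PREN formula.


Apply the PREN formula: PREN = Cr + 3.3*Mo + 16*N
PREN = 29.8 + 3.3*6.4 + 16*0.45
PREN = 29.8 + 21.12 + 7.2 = 58.12

58.12


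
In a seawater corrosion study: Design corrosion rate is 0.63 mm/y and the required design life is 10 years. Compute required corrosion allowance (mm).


Corrosion allowance = CR × design life
CA = 0.63 * 10 = 6.3 mm

6.3 mm


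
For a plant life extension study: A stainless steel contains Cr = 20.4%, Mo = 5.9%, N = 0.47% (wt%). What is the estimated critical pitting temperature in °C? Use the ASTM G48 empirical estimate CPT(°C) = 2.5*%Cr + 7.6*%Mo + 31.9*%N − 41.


Apply the ASTM G48 empirical CPT estimate: CPT(°C) = 2.5*%Cr + 7.6*%Mo + 31.9*%N − 41
2.5*20.4 = 51; 7.6*5.9 = 44.84; 31.9*0.47 = 14.993
CPT = 51 + 44.84 + 14.993 − 41 = 69.833 °C
Rounded to 0.1 °C: CPT ≈ 69.8 °C

69.8 °C


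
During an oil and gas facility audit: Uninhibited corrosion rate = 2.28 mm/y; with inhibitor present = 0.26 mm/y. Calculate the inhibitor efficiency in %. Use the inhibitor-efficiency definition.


Apply the inhibitor-efficiency definition: IE = (CR_blank − CR_inh)/CR_blank × 100
IE = (2.28 − 0.26) / 2.28 × 100
IE = 2.02 / 2.28 × 100 = 88.6 %

88.6 %


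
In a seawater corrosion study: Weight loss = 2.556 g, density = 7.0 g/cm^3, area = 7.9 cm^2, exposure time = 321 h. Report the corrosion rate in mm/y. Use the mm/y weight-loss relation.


Apply the mm/y weight-loss relation: CR = 87600 * W / (D * A * T)
Numerator: 87600 * 2.556 = 223905.6
Denominator: 7.0 * 7.9 * 321 = 17751.3
CR = 223905.6 / 17751.3 = 12.613476 mm/y

12.613476 mm/y


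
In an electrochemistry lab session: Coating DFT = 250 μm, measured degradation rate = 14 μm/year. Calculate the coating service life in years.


Service life = thickness / degradation rate
Life = 250 / 14 = 17.9 years

17.9 years


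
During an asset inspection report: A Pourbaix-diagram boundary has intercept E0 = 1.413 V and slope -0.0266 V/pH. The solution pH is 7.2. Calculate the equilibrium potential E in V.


Apply the Pourbaix line equation: E = E0 + slope*pH
E = 1.413 + (-0.0266)*7.2 = 1.413 + (-0.19152) = 1.22148 V
Rounded to 4 decimal places: E = 1.2215 V

1.2215 V


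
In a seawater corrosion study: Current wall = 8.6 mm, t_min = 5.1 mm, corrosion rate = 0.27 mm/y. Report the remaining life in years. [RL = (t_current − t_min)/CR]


Apply the remaining-life relation: RL = (t_current − t_min) / CR
RL = (8.6 − 5.1) / 0.27 = 3.5 / 0.27 = 13.0 years

13.0 years


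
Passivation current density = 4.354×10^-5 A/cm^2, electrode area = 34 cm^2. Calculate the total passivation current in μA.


I = i_pass * A, then convert A → μA (×10^6)
I = 4.354×10^-5 * 34 * 10^6 = 1480.36 μA

1480.36 μA


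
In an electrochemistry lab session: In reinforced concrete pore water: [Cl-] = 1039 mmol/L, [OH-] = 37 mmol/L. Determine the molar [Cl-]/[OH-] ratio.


Threshold parameter = [Cl-] / [OH-] (molar basis; both in mmol/L, so units cancel)
Ratio = 1039 / 37 = 28.08

28.08


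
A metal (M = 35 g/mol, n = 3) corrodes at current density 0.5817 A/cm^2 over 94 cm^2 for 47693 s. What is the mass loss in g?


Apply Faraday's law: m = i*A*t*M / (n*F)
Total charge passed Q = i*A*t = 0.5817*94*47693 = 2607843.7014 C
m = Q*M/(n*F) = 2607843.7014*35/(3*96485) = 315.3324 g

315.3324 g


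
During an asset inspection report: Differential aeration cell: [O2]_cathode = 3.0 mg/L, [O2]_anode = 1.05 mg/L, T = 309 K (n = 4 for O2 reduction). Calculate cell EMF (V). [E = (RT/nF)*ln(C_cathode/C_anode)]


Apply the Nernst concentration-cell relation: E = (RT/nF)*ln(C_cathode/C_anode)
RT/nF = 8.314*309/(4*96485) = 0.00665654 V
ln(3.0/1.05) = 1.04982
E = 0.00665654 * 1.04982 = 0.00699 V

0.00699 V


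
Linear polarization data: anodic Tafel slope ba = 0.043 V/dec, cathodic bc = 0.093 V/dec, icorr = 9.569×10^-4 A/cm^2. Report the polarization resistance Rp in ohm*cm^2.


Apply the Stern-Geary equation: Rp = ba*bc / (2.303*icorr*(ba+bc))
ba*bc = 0.043*0.093 = 0.003999
ba+bc = 0.136; 2.303*icorr*(ba+bc) = 2.303*9.569×10^-4*0.136 = 2.9970874×10^-4
Rp = 0.003999 / 2.9970874×10^-4 = 13.34 ohm*cm^2

13.34 ohm*cm^2


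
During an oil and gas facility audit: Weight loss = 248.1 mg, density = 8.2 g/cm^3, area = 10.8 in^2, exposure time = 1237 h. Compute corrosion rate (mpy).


Apply the mpy weight-loss relation: CR = 534 * W / (D * A * T)
Numerator: 534 * 248.1 = 132485.4
Denominator: 8.2 * 10.8 * 1237 = 109548.72
CR = 132485.4 / 109548.72 = 1.209 mpy

1.209 mpy


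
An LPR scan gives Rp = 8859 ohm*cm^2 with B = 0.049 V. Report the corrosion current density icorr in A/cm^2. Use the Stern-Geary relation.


Apply the Stern-Geary relation: icorr = B / Rp
icorr = 0.049 / 8859 = 5.531×10^-6 A/cm^2

5.531×10^-6 A/cm^2


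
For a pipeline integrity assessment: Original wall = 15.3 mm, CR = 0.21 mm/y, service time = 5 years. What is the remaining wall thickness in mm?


Remaining wall = original − CR × time
t = 15.3 − 0.21*5 = 15.3 − 1.05 = 14.25 mm

14.25 mm


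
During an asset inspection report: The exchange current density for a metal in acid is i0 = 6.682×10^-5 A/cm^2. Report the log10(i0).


i0 = 6.682×10^-5 A/cm^2
log10(i0) = -4.175

-4.175


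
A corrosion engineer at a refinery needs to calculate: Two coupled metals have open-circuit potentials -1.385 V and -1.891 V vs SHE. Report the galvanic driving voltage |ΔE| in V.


Driving voltage is the absolute potential difference.
|ΔE| = |-1.385 − (-1.891)| = 0.506 V

0.506 V


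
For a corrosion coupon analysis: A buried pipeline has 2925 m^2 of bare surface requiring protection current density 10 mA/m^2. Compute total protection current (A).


I = area * current density, then convert mA → A (÷1000)
I = 2925 * 10 / 1000 = 29.25 A

29.25 A


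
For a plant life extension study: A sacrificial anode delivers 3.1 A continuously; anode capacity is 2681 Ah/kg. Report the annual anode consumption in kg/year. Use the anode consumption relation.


Annual consumption = current * hours per year / capacity
Rate = 3.1 * 8760 / 2681 = 10.1 kg/year

10.1 kg/year


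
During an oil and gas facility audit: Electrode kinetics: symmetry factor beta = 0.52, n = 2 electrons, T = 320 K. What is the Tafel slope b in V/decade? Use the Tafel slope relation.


Apply the Tafel slope relation: b = 2.303*R*T/(beta*n*F)
Numerator: 2.303 * 8.314 * 320 = 6127.09
Denominator: 0.52 * 2 * 96485 = 100344.4
b = 6127.09 / 100344.4 = 0.0611 V/decade

0.0611 V/decade


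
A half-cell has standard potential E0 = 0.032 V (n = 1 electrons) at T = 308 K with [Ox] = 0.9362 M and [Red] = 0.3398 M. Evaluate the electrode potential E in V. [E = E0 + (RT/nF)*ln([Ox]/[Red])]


Apply the Nernst equation: E = E0 + (RT/nF)*ln([Ox]/[Red])
Step 1: RT/nF = 8.314*308/(1*96485) = 0.02654 V
Step 2: [Ox]/[Red] = 0.9362/0.3398 = 2.75515
Step 3: ln(2.75515) = 1.013472
Step 4: correction = 0.02654 * 1.013472 = 0.027 V
E = 0.032 + 0.027 = 0.059 V

0.059 V


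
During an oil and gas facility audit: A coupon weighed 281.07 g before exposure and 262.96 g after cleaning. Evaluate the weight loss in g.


Weight loss = initial − final
WL = 281.07 − 262.96 = 18.11 g

18.11 g


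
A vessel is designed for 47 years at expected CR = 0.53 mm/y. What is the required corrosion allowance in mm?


Corrosion allowance = CR × design life
CA = 0.53 * 47 = 24.91 mm

24.91 mm


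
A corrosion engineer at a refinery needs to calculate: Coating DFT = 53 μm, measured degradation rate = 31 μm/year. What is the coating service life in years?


Service life = thickness / degradation rate
Life = 53 / 31 = 1.7 years

1.7 years


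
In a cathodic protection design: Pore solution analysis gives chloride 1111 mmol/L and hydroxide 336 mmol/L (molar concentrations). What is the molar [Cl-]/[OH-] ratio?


Threshold parameter = [Cl-] / [OH-] (molar basis; both in mmol/L, so units cancel)
Ratio = 1111 / 336 = 3.31

3.31


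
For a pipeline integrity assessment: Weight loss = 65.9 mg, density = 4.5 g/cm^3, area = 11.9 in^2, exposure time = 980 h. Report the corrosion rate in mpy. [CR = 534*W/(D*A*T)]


Apply the mpy weight-loss relation: CR = 534 * W / (D * A * T)
Numerator: 534 * 65.9 = 35190.6
Denominator: 4.5 * 11.9 * 980 = 52479.0
CR = 35190.6 / 52479.0 = 0.6706 mpy

0.6706 mpy


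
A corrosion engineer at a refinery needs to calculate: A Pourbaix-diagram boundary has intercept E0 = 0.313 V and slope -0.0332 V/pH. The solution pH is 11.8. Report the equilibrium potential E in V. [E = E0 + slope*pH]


Apply the Pourbaix line equation: E = E0 + slope*pH
E = 0.313 + (-0.0332)*11.8 = 0.313 + (-0.39176) = -0.07876 V
Rounded to 4 decimal places: E = -0.0788 V

-0.0788 V


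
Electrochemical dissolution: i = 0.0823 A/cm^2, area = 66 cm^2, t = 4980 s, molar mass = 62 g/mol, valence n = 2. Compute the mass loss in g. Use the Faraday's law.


Apply Faraday's law: m = i*A*t*M / (n*F)
Total charge passed Q = i*A*t = 0.0823*66*4980 = 27050.364 C
m = Q*M/(n*F) = 27050.364*62/(2*96485) = 8.6911 g

8.6911 g


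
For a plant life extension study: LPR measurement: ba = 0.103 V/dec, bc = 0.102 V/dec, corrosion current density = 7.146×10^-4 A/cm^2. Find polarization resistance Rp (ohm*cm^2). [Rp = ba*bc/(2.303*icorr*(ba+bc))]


Apply the Stern-Geary equation: Rp = ba*bc / (2.303*icorr*(ba+bc))
ba*bc = 0.103*0.102 = 0.010506
ba+bc = 0.205; 2.303*icorr*(ba+bc) = 2.303*7.146×10^-4*0.205 = 3.3737338×10^-4
Rp = 0.010506 / 3.3737338×10^-4 = 31.1 ohm*cm^2

31.1 ohm*cm^2


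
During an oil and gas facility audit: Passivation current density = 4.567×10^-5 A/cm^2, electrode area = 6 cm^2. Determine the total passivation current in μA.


I = i_pass * A, then convert A → μA (×10^6)
I = 4.567×10^-5 * 6 * 10^6 = 274.02 μA

274.02 μA


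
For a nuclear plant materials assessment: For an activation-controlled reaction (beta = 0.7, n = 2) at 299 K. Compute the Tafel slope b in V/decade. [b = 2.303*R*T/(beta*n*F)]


Apply the Tafel slope relation: b = 2.303*R*T/(beta*n*F)
Numerator: 2.303 * 8.314 * 299 = 5725.0
Denominator: 0.7 * 2 * 96485 = 135079.0
b = 5725.0 / 135079.0 = 0.042 V/decade

0.042 V/decade


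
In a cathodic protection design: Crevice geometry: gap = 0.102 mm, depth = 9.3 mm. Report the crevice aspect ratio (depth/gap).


Aspect ratio = depth / gap
Ratio = 9.3 / 0.102 = 91.2

91.2


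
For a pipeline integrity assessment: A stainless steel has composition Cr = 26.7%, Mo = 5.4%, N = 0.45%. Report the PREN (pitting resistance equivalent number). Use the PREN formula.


Apply the PREN formula: PREN = Cr + 3.3*Mo + 16*N
PREN = 26.7 + 3.3*5.4 + 16*0.45
PREN = 26.7 + 17.82 + 7.2 = 51.72

51.72


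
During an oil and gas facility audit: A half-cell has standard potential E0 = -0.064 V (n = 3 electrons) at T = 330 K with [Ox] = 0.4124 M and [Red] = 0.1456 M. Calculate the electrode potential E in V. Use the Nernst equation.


Apply the Nernst equation: E = E0 + (RT/nF)*ln([Ox]/[Red])
Step 1: RT/nF = 8.314*330/(3*96485) = 0.00947857 V
Step 2: [Ox]/[Red] = 0.4124/0.1456 = 2.832418
Step 3: ln(2.832418) = 1.041131
Step 4: correction = 0.00947857 * 1.041131 = 0.01 V
E = -0.064 + 0.01 = -0.054 V

-0.054 V


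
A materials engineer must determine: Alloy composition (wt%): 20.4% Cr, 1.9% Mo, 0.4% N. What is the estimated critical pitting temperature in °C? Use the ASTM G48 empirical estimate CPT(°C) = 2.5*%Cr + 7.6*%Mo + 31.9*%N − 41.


Apply the ASTM G48 empirical CPT estimate: CPT(°C) = 2.5*%Cr + 7.6*%Mo + 31.9*%N − 41
2.5*20.4 = 51; 7.6*1.9 = 14.44; 31.9*0.4 = 12.76
CPT = 51 + 14.44 + 12.76 − 41 = 37.2 °C
Rounded to 0.1 °C: CPT ≈ 37.2 °C

37.2 °C


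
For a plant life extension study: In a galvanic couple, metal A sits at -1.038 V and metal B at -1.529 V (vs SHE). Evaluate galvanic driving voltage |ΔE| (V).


Driving voltage is the absolute potential difference.
|ΔE| = |-1.038 − (-1.529)| = 0.491 V

0.491 V


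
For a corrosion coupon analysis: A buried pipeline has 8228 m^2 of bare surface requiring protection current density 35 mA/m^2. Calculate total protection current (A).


I = area * current density, then convert mA → A (÷1000)
I = 8228 * 35 / 1000 = 287.98 A

287.98 A


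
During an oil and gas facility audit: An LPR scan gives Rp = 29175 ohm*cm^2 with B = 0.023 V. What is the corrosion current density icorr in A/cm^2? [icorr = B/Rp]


Apply the Stern-Geary relation: icorr = B / Rp
icorr = 0.023 / 29175 = 7.883×10^-7 A/cm^2

7.883×10^-7 A/cm^2


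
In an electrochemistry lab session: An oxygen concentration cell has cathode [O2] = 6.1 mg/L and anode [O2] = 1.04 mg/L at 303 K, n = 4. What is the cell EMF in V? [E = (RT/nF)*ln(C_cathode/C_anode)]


Apply the Nernst concentration-cell relation: E = (RT/nF)*ln(C_cathode/C_anode)
RT/nF = 8.314*303/(4*96485) = 0.00652729 V
ln(6.1/1.04) = 1.76907
E = 0.00652729 * 1.76907 = 0.01155 V

0.01155 V


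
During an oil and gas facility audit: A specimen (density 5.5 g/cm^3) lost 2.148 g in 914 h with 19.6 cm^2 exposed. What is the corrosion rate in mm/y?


Apply the mm/y weight-loss relation: CR = 87600 * W / (D * A * T)
Numerator: 87600 * 2.148 = 188164.8
Denominator: 5.5 * 19.6 * 914 = 98529.2
CR = 188164.8 / 98529.2 = 1.90974 mm/y

1.90974 mm/y


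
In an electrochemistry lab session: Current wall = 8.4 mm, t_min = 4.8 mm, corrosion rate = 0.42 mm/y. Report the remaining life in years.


Apply the remaining-life relation: RL = (t_current − t_min) / CR
RL = (8.4 − 4.8) / 0.42 = 3.6 / 0.42 = 8.6 years

8.6 years


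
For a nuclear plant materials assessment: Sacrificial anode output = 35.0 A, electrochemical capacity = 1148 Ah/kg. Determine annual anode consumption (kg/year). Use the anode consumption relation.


Annual consumption = current * hours per year / capacity
Rate = 35.0 * 8760 / 1148 = 267.1 kg/year

267.1 kg/year


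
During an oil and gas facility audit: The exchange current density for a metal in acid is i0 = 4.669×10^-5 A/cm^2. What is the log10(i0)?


i0 = 4.669×10^-5 A/cm^2
log10(i0) = -4.331

-4.331


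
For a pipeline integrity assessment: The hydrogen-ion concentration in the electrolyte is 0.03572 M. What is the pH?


pH = −log10[H+]
pH = −log10(0.03572) = 1.45

1.45


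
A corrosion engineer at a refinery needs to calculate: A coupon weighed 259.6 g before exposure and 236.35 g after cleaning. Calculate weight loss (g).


Weight loss = initial − final
WL = 259.6 − 236.35 = 23.25 g

23.25 g


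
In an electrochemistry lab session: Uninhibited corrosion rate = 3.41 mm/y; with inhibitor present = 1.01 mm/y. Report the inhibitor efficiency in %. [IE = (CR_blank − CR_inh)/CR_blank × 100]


Apply the inhibitor-efficiency definition: IE = (CR_blank − CR_inh)/CR_blank × 100
IE = (3.41 − 1.01) / 3.41 × 100
IE = 2.4 / 3.41 × 100 = 70.4 %

70.4 %


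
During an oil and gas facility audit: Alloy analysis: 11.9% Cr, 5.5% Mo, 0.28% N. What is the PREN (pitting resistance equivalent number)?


Apply the PREN formula: PREN = Cr + 3.3*Mo + 16*N
PREN = 11.9 + 3.3*5.5 + 16*0.28
PREN = 11.9 + 18.15 + 4.48 = 34.53

34.53


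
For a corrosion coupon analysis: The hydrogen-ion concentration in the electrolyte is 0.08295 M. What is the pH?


pH = −log10[H+]
pH = −log10(0.08295) = 1.08

1.08


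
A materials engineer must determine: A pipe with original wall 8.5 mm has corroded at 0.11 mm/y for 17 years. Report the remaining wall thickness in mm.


Remaining wall = original − CR × time
t = 8.5 − 0.11*17 = 8.5 − 1.87 = 6.63 mm

6.63 mm


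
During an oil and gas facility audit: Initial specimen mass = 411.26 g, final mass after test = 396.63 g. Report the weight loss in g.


Weight loss = initial − final
WL = 411.26 − 396.63 = 14.63 g

14.63 g


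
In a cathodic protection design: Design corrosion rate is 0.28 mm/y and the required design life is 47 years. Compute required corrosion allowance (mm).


Corrosion allowance = CR × design life
CA = 0.28 * 47 = 13.16 mm

13.16 mm


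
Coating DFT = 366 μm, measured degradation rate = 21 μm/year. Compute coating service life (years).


Service life = thickness / degradation rate
Life = 366 / 21 = 17.4 years

17.4 years


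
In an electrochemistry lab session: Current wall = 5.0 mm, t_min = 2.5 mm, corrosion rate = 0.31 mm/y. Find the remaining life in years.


Apply the remaining-life relation: RL = (t_current − t_min) / CR
RL = (5.0 − 2.5) / 0.31 = 2.5 / 0.31 = 8.1 years

8.1 years


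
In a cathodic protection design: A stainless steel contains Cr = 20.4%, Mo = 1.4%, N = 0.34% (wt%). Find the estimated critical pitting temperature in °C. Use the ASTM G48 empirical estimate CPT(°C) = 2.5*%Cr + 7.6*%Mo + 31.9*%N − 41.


Apply the ASTM G48 empirical CPT estimate: CPT(°C) = 2.5*%Cr + 7.6*%Mo + 31.9*%N − 41
2.5*20.4 = 51; 7.6*1.4 = 10.64; 31.9*0.34 = 10.846
CPT = 51 + 10.64 + 10.846 − 41 = 31.486 °C
Rounded to 0.1 °C: CPT ≈ 31.5 °C

31.5 °C


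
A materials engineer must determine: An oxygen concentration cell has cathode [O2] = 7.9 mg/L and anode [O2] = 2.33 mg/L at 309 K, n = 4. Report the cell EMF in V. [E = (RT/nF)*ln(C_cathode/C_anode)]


Apply the Nernst concentration-cell relation: E = (RT/nF)*ln(C_cathode/C_anode)
RT/nF = 8.314*309/(4*96485) = 0.00665654 V
ln(7.9/2.33) = 1.22099
E = 0.00665654 * 1.22099 = 0.00813 V

0.00813 V


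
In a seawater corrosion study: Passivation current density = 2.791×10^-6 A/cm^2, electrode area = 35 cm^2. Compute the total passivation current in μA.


I = i_pass * A, then convert A → μA (×10^6)
I = 2.791×10^-6 * 35 * 10^6 = 97.69 μA

97.69 μA


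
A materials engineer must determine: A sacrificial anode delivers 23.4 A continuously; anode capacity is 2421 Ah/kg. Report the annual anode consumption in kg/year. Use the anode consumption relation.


Annual consumption = current * hours per year / capacity
Rate = 23.4 * 8760 / 2421 = 84.7 kg/year

84.7 kg/year


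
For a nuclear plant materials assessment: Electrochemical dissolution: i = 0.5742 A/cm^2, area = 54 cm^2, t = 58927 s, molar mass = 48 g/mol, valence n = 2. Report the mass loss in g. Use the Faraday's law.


Apply Faraday's law: m = i*A*t*M / (n*F)
Total charge passed Q = i*A*t = 0.5742*54*58927 = 1827137.7036 C
m = Q*M/(n*F) = 1827137.7036*48/(2*96485) = 454.4883 g

454.4883 g


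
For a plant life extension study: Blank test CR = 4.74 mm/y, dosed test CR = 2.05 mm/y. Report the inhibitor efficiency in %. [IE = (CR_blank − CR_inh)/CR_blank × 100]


Apply the inhibitor-efficiency definition: IE = (CR_blank − CR_inh)/CR_blank × 100
IE = (4.74 − 2.05) / 4.74 × 100
IE = 2.69 / 4.74 × 100 = 56.8 %

56.8 %


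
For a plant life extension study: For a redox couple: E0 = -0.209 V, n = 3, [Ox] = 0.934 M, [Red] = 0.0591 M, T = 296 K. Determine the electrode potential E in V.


Apply the Nernst equation: E = E0 + (RT/nF)*ln([Ox]/[Red])
Step 1: RT/nF = 8.314*296/(3*96485) = 0.00850199 V
Step 2: [Ox]/[Red] = 0.934/0.0591 = 15.803723
Step 3: ln(15.803723) = 2.760246
Step 4: correction = 0.00850199 * 2.760246 = 0.023 V
E = -0.209 + 0.023 = -0.186 V

-0.186 V


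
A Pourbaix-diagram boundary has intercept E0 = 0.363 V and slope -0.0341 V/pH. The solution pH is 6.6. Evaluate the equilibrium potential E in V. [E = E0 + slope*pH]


Apply the Pourbaix line equation: E = E0 + slope*pH
E = 0.363 + (-0.0341)*6.6 = 0.363 + (-0.22506) = 0.13794 V
Rounded to 3 decimal places: E = 0.138 V

0.138 V


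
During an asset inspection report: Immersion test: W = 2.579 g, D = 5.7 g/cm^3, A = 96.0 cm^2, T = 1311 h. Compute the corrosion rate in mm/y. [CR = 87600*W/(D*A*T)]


Apply the mm/y weight-loss relation: CR = 87600 * W / (D * A * T)
Numerator: 87600 * 2.579 = 225920.4
Denominator: 5.7 * 96.0 * 1311 = 717379.2
CR = 225920.4 / 717379.2 = 0.314925 mm/y

0.314925 mm/y


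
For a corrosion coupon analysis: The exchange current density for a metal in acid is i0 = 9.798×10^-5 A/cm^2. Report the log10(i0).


i0 = 9.798×10^-5 A/cm^2
log10(i0) = -4.009

-4.009


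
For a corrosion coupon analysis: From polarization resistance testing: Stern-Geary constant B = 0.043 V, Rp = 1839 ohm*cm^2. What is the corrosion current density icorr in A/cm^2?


Apply the Stern-Geary relation: icorr = B / Rp
icorr = 0.043 / 1839 = 2.338×10^-5 A/cm^2

2.338×10^-5 A/cm^2


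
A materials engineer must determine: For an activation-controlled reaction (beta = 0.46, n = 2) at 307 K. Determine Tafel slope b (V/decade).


Apply the Tafel slope relation: b = 2.303*R*T/(beta*n*F)
Numerator: 2.303 * 8.314 * 307 = 5878.17
Denominator: 0.46 * 2 * 96485 = 88766.2
b = 5878.17 / 88766.2 = 0.0662 V/decade

0.0662 V/decade


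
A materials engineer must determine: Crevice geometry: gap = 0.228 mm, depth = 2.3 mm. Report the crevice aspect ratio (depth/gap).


Aspect ratio = depth / gap
Ratio = 2.3 / 0.228 = 10.1

10.1


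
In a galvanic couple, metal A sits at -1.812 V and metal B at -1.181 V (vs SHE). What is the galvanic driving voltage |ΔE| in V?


Driving voltage is the absolute potential difference.
|ΔE| = |-1.812 − (-1.181)| = 0.631 V

0.631 V


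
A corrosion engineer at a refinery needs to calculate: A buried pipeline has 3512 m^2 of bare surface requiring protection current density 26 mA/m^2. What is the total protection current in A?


I = area * current density, then convert mA → A (÷1000)
I = 3512 * 26 / 1000 = 91.31 A

91.31 A


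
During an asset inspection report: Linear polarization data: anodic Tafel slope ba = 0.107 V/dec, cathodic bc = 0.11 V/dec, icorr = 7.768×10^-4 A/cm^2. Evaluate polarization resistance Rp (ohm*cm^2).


Apply the Stern-Geary equation: Rp = ba*bc / (2.303*icorr*(ba+bc))
ba*bc = 0.107*0.11 = 0.01177
ba+bc = 0.217; 2.303*icorr*(ba+bc) = 2.303*7.768×10^-4*0.217 = 3.8820658×10^-4
Rp = 0.01177 / 3.8820658×10^-4 = 30.32 ohm*cm^2

30.32 ohm*cm^2


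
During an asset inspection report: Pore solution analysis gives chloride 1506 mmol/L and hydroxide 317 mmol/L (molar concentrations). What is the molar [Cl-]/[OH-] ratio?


Threshold parameter = [Cl-] / [OH-] (molar basis; both in mmol/L, so units cancel)
Ratio = 1506 / 317 = 4.75

4.75


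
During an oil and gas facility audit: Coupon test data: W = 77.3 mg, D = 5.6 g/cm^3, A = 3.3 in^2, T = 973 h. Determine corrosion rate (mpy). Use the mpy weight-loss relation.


Apply the mpy weight-loss relation: CR = 534 * W / (D * A * T)
Numerator: 534 * 77.3 = 41278.2
Denominator: 5.6 * 3.3 * 973 = 17981.04
CR = 41278.2 / 17981.04 = 2.296 mpy

2.296 mpy


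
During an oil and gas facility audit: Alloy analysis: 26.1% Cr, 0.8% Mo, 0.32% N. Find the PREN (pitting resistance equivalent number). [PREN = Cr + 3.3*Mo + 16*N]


Apply the PREN formula: PREN = Cr + 3.3*Mo + 16*N
PREN = 26.1 + 3.3*0.8 + 16*0.32
PREN = 26.1 + 2.64 + 5.12 = 33.86

33.86


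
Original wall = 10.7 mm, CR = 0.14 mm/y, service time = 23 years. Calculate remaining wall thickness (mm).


Remaining wall = original − CR × time
t = 10.7 − 0.14*23 = 10.7 − 3.22 = 7.48 mm

7.48 mm


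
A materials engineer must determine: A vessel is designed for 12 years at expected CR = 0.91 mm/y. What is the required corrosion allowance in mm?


Corrosion allowance = CR × design life
CA = 0.91 * 12 = 10.92 mm

10.92 mm


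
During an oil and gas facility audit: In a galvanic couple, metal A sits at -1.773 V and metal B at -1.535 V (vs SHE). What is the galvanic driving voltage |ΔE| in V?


Driving voltage is the absolute potential difference.
|ΔE| = |-1.773 − (-1.535)| = 0.238 V

0.238 V


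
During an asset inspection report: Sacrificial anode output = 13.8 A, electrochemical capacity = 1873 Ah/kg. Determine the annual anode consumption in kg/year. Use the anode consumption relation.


Annual consumption = current * hours per year / capacity
Rate = 13.8 * 8760 / 1873 = 64.5 kg/year

64.5 kg/year


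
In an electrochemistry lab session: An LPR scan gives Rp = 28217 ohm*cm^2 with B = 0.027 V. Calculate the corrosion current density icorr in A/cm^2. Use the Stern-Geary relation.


Apply the Stern-Geary relation: icorr = B / Rp
icorr = 0.027 / 28217 = 9.569×10^-7 A/cm^2

9.569×10^-7 A/cm^2


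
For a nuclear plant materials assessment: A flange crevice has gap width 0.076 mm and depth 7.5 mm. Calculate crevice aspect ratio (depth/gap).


Aspect ratio = depth / gap
Ratio = 7.5 / 0.076 = 98.7

98.7


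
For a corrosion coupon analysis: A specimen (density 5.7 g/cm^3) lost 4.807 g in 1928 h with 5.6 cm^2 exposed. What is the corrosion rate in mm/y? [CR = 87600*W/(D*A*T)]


Apply the mm/y weight-loss relation: CR = 87600 * W / (D * A * T)
Numerator: 87600 * 4.807 = 421093.2
Denominator: 5.7 * 5.6 * 1928 = 61541.76
CR = 421093.2 / 61541.76 = 6.842398 mm/y

6.842398 mm/y


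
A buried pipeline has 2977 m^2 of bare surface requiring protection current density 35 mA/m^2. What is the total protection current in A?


I = area * current density, then convert mA → A (÷1000)
I = 2977 * 35 / 1000 = 104.2 A

104.2 A


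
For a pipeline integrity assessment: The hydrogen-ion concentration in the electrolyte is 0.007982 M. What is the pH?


pH = −log10[H+]
pH = −log10(0.007982) = 2.1

2.1


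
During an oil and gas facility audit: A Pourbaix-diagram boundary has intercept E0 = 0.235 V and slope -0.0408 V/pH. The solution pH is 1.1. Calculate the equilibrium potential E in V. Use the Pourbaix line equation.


Apply the Pourbaix line equation: E = E0 + slope*pH
E = 0.235 + (-0.0408)*1.1 = 0.235 + (-0.04488) = 0.19012 V
Rounded to 4 decimal places: E = 0.1901 V

0.1901 V


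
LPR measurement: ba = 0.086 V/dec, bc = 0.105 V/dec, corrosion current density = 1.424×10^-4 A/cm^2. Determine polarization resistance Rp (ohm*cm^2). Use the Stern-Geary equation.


Apply the Stern-Geary equation: Rp = ba*bc / (2.303*icorr*(ba+bc))
ba*bc = 0.086*0.105 = 0.00903
ba+bc = 0.191; 2.303*icorr*(ba+bc) = 2.303*1.424×10^-4*0.191 = 6.2637915×10^-5
Rp = 0.00903 / 6.2637915×10^-5 = 144.16 ohm*cm^2

144.16 ohm*cm^2


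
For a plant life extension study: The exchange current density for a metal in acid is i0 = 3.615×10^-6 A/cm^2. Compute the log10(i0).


i0 = 3.615×10^-6 A/cm^2
log10(i0) = -5.442

-5.442


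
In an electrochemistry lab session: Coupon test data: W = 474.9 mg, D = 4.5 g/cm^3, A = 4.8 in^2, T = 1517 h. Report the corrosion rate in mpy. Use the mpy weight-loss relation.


Apply the mpy weight-loss relation: CR = 534 * W / (D * A * T)
Numerator: 534 * 474.9 = 253596.6
Denominator: 4.5 * 4.8 * 1517 = 32767.2
CR = 253596.6 / 32767.2 = 7.739 mpy

7.739 mpy


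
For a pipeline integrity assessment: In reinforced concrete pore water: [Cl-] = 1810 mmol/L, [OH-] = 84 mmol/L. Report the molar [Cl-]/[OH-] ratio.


Threshold parameter = [Cl-] / [OH-] (molar basis; both in mmol/L, so units cancel)
Ratio = 1810 / 84 = 21.55

21.55


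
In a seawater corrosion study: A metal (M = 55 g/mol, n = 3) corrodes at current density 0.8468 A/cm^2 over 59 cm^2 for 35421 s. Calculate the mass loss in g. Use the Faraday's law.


Apply Faraday's law: m = i*A*t*M / (n*F)
Total charge passed Q = i*A*t = 0.8468*59*35421 = 1769675.6652 C
m = Q*M/(n*F) = 1769675.6652*55/(3*96485) = 336.2601 g

336.2601 g


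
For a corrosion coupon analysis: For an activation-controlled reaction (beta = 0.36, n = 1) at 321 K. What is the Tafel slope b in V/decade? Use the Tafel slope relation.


Apply the Tafel slope relation: b = 2.303*R*T/(beta*n*F)
Numerator: 2.303 * 8.314 * 321 = 6146.23
Denominator: 0.36 * 1 * 96485 = 34734.6
b = 6146.23 / 34734.6 = 0.1769 V/decade

0.1769 V/decade


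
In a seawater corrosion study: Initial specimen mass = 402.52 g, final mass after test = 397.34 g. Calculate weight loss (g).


Weight loss = initial − final
WL = 402.52 − 397.34 = 5.18 g

5.18 g


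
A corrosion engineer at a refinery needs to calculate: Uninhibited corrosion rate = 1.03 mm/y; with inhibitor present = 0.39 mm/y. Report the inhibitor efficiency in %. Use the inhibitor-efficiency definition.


Apply the inhibitor-efficiency definition: IE = (CR_blank − CR_inh)/CR_blank × 100
IE = (1.03 − 0.39) / 1.03 × 100
IE = 0.64 / 1.03 × 100 = 62.1 %

62.1 %


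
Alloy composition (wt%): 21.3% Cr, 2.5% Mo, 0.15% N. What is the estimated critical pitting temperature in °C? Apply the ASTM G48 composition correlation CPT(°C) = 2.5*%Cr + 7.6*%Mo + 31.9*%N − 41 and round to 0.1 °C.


Apply the ASTM G48 empirical CPT estimate: CPT(°C) = 2.5*%Cr + 7.6*%Mo + 31.9*%N − 41
2.5*21.3 = 53.25; 7.6*2.5 = 19; 31.9*0.15 = 4.785
CPT = 53.25 + 19 + 4.785 − 41 = 36.035 °C
Rounded to 0.1 °C: CPT ≈ 36.0 °C

36.0 °C


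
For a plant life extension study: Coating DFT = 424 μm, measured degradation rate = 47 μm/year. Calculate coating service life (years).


Service life = thickness / degradation rate
Life = 424 / 47 = 9.0 years

9.0 years


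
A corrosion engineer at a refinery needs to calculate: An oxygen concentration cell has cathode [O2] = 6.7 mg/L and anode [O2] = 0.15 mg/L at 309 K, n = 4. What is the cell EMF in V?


Apply the Nernst concentration-cell relation: E = (RT/nF)*ln(C_cathode/C_anode)
RT/nF = 8.314*309/(4*96485) = 0.00665654 V
ln(6.7/0.15) = 3.79923
E = 0.00665654 * 3.79923 = 0.02529 V

0.02529 V


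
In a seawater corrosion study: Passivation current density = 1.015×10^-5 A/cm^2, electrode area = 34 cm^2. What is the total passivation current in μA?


I = i_pass * A, then convert A → μA (×10^6)
I = 1.015×10^-5 * 34 * 10^6 = 345.1 μA

345.1 μA


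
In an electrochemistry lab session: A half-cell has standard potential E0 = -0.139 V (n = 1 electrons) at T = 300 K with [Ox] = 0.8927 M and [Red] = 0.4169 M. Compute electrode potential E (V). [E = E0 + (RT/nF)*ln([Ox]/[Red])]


Apply the Nernst equation: E = E0 + (RT/nF)*ln([Ox]/[Red])
Step 1: RT/nF = 8.314*300/(1*96485) = 0.02585065 V
Step 2: [Ox]/[Red] = 0.8927/0.4169 = 2.141281
Step 3: ln(2.141281) = 0.761404
Step 4: correction = 0.02585065 * 0.761404 = 0.02 V
E = -0.139 + 0.02 = -0.119 V

-0.119 V


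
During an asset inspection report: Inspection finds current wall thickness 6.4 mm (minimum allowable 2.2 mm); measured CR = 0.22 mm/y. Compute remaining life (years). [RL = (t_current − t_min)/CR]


Apply the remaining-life relation: RL = (t_current − t_min) / CR
RL = (6.4 − 2.2) / 0.22 = 4.2 / 0.22 = 19.1 years

19.1 years


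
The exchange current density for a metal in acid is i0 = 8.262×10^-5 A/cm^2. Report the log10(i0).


i0 = 8.262×10^-5 A/cm^2
log10(i0) = -4.083

-4.083


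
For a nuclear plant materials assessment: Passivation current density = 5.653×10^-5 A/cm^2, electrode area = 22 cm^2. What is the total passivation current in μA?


I = i_pass * A, then convert A → μA (×10^6)
I = 5.653×10^-5 * 22 * 10^6 = 1243.66 μA

1243.66 μA


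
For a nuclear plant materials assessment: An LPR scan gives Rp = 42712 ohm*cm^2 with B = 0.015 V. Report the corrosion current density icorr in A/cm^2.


Apply the Stern-Geary relation: icorr = B / Rp
icorr = 0.015 / 42712 = 3.512×10^-7 A/cm^2

3.512×10^-7 A/cm^2


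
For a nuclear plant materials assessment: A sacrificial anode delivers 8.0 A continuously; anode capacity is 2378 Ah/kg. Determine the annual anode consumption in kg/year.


Annual consumption = current * hours per year / capacity
Rate = 8.0 * 8760 / 2378 = 29.5 kg/year

29.5 kg/year


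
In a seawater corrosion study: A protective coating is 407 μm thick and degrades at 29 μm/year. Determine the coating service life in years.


Service life = thickness / degradation rate
Life = 407 / 29 = 14.0 years

14.0 years


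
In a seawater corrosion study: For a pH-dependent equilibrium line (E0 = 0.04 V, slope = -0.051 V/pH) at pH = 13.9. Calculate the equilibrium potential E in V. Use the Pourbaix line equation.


Apply the Pourbaix line equation: E = E0 + slope*pH
E = 0.04 + (-0.051)*13.9 = 0.04 + (-0.7089) = -0.6689 V
Rounded to 4 decimal places: E = -0.6689 V

-0.6689 V


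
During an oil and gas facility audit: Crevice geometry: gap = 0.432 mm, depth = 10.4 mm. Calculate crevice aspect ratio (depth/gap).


Aspect ratio = depth / gap
Ratio = 10.4 / 0.432 = 24.1

24.1


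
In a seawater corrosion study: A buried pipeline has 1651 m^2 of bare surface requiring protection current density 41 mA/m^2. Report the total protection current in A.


I = area * current density, then convert mA → A (÷1000)
I = 1651 * 41 / 1000 = 67.69 A

67.69 A


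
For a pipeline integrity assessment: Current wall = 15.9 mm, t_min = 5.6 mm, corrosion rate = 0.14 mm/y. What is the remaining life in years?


Apply the remaining-life relation: RL = (t_current − t_min) / CR
RL = (15.9 − 5.6) / 0.14 = 10.3 / 0.14 = 73.6 years

73.6 years


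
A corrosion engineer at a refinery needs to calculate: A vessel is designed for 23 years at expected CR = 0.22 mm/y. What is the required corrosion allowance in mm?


Corrosion allowance = CR × design life
CA = 0.22 * 23 = 5.06 mm

5.06 mm


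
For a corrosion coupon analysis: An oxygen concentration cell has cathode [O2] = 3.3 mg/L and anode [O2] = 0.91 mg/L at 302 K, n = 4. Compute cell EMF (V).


Apply the Nernst concentration-cell relation: E = (RT/nF)*ln(C_cathode/C_anode)
RT/nF = 8.314*302/(4*96485) = 0.00650575 V
ln(3.3/0.91) = 1.28823
E = 0.00650575 * 1.28823 = 0.00838 V

0.00838 V


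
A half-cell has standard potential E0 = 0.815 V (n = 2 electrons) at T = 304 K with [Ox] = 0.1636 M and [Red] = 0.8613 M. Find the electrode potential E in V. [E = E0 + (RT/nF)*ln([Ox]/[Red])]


Apply the Nernst equation: E = E0 + (RT/nF)*ln([Ox]/[Red])
Step 1: RT/nF = 8.314*304/(2*96485) = 0.01309766 V
Step 2: [Ox]/[Red] = 0.1636/0.8613 = 0.189945
Step 3: ln(0.189945) = -1.661021
Step 4: correction = 0.01309766 * -1.661021 = -0.022 V
E = 0.815 + -0.022 = 0.793 V

0.793 V


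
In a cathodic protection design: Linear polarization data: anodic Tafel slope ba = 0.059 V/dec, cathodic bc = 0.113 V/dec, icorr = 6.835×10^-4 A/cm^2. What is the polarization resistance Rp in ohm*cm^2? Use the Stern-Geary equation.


Apply the Stern-Geary equation: Rp = ba*bc / (2.303*icorr*(ba+bc))
ba*bc = 0.059*0.113 = 0.006667
ba+bc = 0.172; 2.303*icorr*(ba+bc) = 2.303*6.835×10^-4*0.172 = 2.7074529×10^-4
Rp = 0.006667 / 2.7074529×10^-4 = 24.6 ohm*cm^2

24.6 ohm*cm^2


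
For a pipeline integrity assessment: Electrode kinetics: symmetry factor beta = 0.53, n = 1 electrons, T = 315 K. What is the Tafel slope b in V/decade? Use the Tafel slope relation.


Apply the Tafel slope relation: b = 2.303*R*T/(beta*n*F)
Numerator: 2.303 * 8.314 * 315 = 6031.35
Denominator: 0.53 * 1 * 96485 = 51137.05
b = 6031.35 / 51137.05 = 0.1179 V/decade

0.1179 V/decade


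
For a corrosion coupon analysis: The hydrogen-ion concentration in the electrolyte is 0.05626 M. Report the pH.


pH = −log10[H+]
pH = −log10(0.05626) = 1.25

1.25


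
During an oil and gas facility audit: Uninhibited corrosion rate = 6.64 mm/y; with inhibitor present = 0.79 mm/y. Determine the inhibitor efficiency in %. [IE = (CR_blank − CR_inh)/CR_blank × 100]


Apply the inhibitor-efficiency definition: IE = (CR_blank − CR_inh)/CR_blank × 100
IE = (6.64 − 0.79) / 6.64 × 100
IE = 5.85 / 6.64 × 100 = 88.1 %

88.1 %


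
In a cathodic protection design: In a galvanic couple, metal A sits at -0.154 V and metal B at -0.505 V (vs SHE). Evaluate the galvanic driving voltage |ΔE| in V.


Driving voltage is the absolute potential difference.
|ΔE| = |-0.154 − (-0.505)| = 0.351 V

0.351 V


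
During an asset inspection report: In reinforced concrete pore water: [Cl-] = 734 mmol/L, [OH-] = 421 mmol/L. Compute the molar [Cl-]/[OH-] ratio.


Threshold parameter = [Cl-] / [OH-] (molar basis; both in mmol/L, so units cancel)
Ratio = 734 / 421 = 1.74

1.74


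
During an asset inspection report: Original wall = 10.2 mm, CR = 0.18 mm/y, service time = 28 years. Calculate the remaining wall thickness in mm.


Remaining wall = original − CR × time
t = 10.2 − 0.18*28 = 10.2 − 5.04 = 5.16 mm

5.16 mm


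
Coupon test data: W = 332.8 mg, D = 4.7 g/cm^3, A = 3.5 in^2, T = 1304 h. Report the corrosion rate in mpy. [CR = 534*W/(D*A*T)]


Apply the mpy weight-loss relation: CR = 534 * W / (D * A * T)
Numerator: 534 * 332.8 = 177715.2
Denominator: 4.7 * 3.5 * 1304 = 21450.8
CR = 177715.2 / 21450.8 = 8.2848 mpy

8.2848 mpy


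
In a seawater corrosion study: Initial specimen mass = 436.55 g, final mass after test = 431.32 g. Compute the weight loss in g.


Weight loss = initial − final
WL = 436.55 − 431.32 = 5.23 g

5.23 g


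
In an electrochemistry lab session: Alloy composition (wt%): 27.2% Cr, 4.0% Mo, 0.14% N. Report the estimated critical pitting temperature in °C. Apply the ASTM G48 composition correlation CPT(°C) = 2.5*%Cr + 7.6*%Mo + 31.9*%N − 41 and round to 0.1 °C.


Apply the ASTM G48 empirical CPT estimate: CPT(°C) = 2.5*%Cr + 7.6*%Mo + 31.9*%N − 41
2.5*27.2 = 68; 7.6*4.0 = 30.4; 31.9*0.14 = 4.466
CPT = 68 + 30.4 + 4.466 − 41 = 61.866 °C
Rounded to 0.1 °C: CPT ≈ 61.9 °C

61.9 °C
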